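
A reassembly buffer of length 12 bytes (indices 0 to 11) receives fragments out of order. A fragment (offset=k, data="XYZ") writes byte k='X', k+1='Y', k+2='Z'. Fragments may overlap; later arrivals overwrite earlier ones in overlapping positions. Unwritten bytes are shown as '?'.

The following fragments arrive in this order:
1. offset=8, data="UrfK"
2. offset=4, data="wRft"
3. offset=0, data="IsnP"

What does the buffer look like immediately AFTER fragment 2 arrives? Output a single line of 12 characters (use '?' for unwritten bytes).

Fragment 1: offset=8 data="UrfK" -> buffer=????????UrfK
Fragment 2: offset=4 data="wRft" -> buffer=????wRftUrfK

Answer: ????wRftUrfK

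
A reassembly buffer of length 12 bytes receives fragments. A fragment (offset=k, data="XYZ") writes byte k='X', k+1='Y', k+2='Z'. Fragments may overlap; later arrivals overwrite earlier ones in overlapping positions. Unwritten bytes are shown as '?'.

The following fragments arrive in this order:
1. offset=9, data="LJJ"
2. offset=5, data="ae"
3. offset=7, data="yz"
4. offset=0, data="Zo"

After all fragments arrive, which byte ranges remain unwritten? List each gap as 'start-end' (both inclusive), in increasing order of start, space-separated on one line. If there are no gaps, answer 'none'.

Answer: 2-4

Derivation:
Fragment 1: offset=9 len=3
Fragment 2: offset=5 len=2
Fragment 3: offset=7 len=2
Fragment 4: offset=0 len=2
Gaps: 2-4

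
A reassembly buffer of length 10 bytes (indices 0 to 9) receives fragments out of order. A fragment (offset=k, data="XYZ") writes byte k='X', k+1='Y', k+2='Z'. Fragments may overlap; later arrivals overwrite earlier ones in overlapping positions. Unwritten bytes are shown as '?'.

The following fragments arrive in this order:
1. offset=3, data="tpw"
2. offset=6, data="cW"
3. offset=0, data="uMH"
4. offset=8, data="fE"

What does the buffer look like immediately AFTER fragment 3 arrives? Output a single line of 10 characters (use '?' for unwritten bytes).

Answer: uMHtpwcW??

Derivation:
Fragment 1: offset=3 data="tpw" -> buffer=???tpw????
Fragment 2: offset=6 data="cW" -> buffer=???tpwcW??
Fragment 3: offset=0 data="uMH" -> buffer=uMHtpwcW??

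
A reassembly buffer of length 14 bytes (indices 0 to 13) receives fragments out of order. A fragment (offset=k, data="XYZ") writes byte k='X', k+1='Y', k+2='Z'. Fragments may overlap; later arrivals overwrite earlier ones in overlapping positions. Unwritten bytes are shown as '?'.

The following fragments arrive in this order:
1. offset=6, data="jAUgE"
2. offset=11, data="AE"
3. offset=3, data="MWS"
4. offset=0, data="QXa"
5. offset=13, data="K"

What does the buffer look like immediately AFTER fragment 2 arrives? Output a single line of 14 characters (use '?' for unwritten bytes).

Answer: ??????jAUgEAE?

Derivation:
Fragment 1: offset=6 data="jAUgE" -> buffer=??????jAUgE???
Fragment 2: offset=11 data="AE" -> buffer=??????jAUgEAE?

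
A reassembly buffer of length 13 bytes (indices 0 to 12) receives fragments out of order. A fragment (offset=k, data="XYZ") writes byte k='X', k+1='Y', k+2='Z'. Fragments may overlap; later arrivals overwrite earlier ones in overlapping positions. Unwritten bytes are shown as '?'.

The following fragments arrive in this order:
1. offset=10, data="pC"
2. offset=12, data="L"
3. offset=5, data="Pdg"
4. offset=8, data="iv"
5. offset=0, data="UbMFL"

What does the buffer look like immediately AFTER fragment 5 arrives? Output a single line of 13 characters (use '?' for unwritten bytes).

Fragment 1: offset=10 data="pC" -> buffer=??????????pC?
Fragment 2: offset=12 data="L" -> buffer=??????????pCL
Fragment 3: offset=5 data="Pdg" -> buffer=?????Pdg??pCL
Fragment 4: offset=8 data="iv" -> buffer=?????PdgivpCL
Fragment 5: offset=0 data="UbMFL" -> buffer=UbMFLPdgivpCL

Answer: UbMFLPdgivpCL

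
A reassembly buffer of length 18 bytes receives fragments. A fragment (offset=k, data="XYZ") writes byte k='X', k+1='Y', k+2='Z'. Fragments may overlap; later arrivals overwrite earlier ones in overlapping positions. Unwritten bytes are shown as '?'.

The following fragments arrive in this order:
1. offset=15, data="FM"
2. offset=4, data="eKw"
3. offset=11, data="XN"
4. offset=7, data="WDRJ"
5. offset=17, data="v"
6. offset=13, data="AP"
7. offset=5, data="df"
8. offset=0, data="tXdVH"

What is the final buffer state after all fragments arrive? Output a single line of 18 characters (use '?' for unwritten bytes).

Fragment 1: offset=15 data="FM" -> buffer=???????????????FM?
Fragment 2: offset=4 data="eKw" -> buffer=????eKw????????FM?
Fragment 3: offset=11 data="XN" -> buffer=????eKw????XN??FM?
Fragment 4: offset=7 data="WDRJ" -> buffer=????eKwWDRJXN??FM?
Fragment 5: offset=17 data="v" -> buffer=????eKwWDRJXN??FMv
Fragment 6: offset=13 data="AP" -> buffer=????eKwWDRJXNAPFMv
Fragment 7: offset=5 data="df" -> buffer=????edfWDRJXNAPFMv
Fragment 8: offset=0 data="tXdVH" -> buffer=tXdVHdfWDRJXNAPFMv

Answer: tXdVHdfWDRJXNAPFMv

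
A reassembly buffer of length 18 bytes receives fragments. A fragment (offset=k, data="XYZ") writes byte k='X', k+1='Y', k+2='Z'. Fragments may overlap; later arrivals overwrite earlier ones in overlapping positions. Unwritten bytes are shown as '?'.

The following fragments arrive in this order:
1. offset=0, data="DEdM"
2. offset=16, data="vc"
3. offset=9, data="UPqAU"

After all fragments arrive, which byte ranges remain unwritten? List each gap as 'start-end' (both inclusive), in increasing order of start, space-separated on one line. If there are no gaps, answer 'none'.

Fragment 1: offset=0 len=4
Fragment 2: offset=16 len=2
Fragment 3: offset=9 len=5
Gaps: 4-8 14-15

Answer: 4-8 14-15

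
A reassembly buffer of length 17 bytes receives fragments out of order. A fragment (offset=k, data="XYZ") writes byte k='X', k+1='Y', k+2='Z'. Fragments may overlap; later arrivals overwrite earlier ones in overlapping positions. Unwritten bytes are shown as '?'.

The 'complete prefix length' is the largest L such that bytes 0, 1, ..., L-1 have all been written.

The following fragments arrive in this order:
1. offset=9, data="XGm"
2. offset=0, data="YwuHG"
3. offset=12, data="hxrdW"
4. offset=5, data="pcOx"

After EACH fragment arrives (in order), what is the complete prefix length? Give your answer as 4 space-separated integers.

Fragment 1: offset=9 data="XGm" -> buffer=?????????XGm????? -> prefix_len=0
Fragment 2: offset=0 data="YwuHG" -> buffer=YwuHG????XGm????? -> prefix_len=5
Fragment 3: offset=12 data="hxrdW" -> buffer=YwuHG????XGmhxrdW -> prefix_len=5
Fragment 4: offset=5 data="pcOx" -> buffer=YwuHGpcOxXGmhxrdW -> prefix_len=17

Answer: 0 5 5 17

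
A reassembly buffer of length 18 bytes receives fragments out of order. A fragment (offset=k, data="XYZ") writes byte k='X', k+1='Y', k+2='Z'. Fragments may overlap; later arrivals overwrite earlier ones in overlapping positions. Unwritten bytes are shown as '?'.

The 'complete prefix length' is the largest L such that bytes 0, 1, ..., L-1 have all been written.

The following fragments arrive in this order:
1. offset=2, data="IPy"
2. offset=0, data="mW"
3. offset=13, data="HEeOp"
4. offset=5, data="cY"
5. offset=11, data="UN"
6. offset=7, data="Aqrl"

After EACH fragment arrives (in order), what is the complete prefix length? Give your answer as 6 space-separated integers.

Fragment 1: offset=2 data="IPy" -> buffer=??IPy????????????? -> prefix_len=0
Fragment 2: offset=0 data="mW" -> buffer=mWIPy????????????? -> prefix_len=5
Fragment 3: offset=13 data="HEeOp" -> buffer=mWIPy????????HEeOp -> prefix_len=5
Fragment 4: offset=5 data="cY" -> buffer=mWIPycY??????HEeOp -> prefix_len=7
Fragment 5: offset=11 data="UN" -> buffer=mWIPycY????UNHEeOp -> prefix_len=7
Fragment 6: offset=7 data="Aqrl" -> buffer=mWIPycYAqrlUNHEeOp -> prefix_len=18

Answer: 0 5 5 7 7 18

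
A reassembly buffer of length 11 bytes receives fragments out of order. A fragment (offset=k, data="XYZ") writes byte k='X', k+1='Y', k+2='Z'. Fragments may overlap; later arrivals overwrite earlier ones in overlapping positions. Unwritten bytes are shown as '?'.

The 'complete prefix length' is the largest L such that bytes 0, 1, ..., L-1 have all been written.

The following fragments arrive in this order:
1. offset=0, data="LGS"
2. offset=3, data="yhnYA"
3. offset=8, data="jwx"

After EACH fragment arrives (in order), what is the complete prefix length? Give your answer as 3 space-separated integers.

Fragment 1: offset=0 data="LGS" -> buffer=LGS???????? -> prefix_len=3
Fragment 2: offset=3 data="yhnYA" -> buffer=LGSyhnYA??? -> prefix_len=8
Fragment 3: offset=8 data="jwx" -> buffer=LGSyhnYAjwx -> prefix_len=11

Answer: 3 8 11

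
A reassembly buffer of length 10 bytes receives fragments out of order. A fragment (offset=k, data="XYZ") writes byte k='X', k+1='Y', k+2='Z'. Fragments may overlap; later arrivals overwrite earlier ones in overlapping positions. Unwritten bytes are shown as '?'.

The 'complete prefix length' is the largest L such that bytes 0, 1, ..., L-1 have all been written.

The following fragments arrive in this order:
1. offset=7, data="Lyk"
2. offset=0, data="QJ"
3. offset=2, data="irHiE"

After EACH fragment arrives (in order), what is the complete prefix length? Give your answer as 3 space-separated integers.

Fragment 1: offset=7 data="Lyk" -> buffer=???????Lyk -> prefix_len=0
Fragment 2: offset=0 data="QJ" -> buffer=QJ?????Lyk -> prefix_len=2
Fragment 3: offset=2 data="irHiE" -> buffer=QJirHiELyk -> prefix_len=10

Answer: 0 2 10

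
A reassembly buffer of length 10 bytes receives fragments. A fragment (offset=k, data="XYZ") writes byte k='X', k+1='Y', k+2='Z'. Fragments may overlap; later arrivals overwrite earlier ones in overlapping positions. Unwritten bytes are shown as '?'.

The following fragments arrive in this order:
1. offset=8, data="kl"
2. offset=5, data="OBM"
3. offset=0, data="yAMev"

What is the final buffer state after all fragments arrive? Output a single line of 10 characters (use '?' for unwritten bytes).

Fragment 1: offset=8 data="kl" -> buffer=????????kl
Fragment 2: offset=5 data="OBM" -> buffer=?????OBMkl
Fragment 3: offset=0 data="yAMev" -> buffer=yAMevOBMkl

Answer: yAMevOBMkl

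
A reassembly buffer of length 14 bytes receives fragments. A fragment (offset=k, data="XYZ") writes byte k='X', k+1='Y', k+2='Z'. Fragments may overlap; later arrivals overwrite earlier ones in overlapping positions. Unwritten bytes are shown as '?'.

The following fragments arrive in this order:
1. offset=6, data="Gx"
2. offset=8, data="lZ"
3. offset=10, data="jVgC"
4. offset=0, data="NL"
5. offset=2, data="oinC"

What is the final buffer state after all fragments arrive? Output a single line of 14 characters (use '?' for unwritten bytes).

Answer: NLoinCGxlZjVgC

Derivation:
Fragment 1: offset=6 data="Gx" -> buffer=??????Gx??????
Fragment 2: offset=8 data="lZ" -> buffer=??????GxlZ????
Fragment 3: offset=10 data="jVgC" -> buffer=??????GxlZjVgC
Fragment 4: offset=0 data="NL" -> buffer=NL????GxlZjVgC
Fragment 5: offset=2 data="oinC" -> buffer=NLoinCGxlZjVgC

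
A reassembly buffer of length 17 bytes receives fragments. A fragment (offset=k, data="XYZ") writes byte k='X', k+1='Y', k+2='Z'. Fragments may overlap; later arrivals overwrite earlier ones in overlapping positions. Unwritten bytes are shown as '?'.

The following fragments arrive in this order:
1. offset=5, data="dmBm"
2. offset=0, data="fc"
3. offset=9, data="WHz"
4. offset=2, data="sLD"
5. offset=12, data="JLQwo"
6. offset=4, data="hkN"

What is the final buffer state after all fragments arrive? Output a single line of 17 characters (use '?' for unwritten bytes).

Fragment 1: offset=5 data="dmBm" -> buffer=?????dmBm????????
Fragment 2: offset=0 data="fc" -> buffer=fc???dmBm????????
Fragment 3: offset=9 data="WHz" -> buffer=fc???dmBmWHz?????
Fragment 4: offset=2 data="sLD" -> buffer=fcsLDdmBmWHz?????
Fragment 5: offset=12 data="JLQwo" -> buffer=fcsLDdmBmWHzJLQwo
Fragment 6: offset=4 data="hkN" -> buffer=fcsLhkNBmWHzJLQwo

Answer: fcsLhkNBmWHzJLQwo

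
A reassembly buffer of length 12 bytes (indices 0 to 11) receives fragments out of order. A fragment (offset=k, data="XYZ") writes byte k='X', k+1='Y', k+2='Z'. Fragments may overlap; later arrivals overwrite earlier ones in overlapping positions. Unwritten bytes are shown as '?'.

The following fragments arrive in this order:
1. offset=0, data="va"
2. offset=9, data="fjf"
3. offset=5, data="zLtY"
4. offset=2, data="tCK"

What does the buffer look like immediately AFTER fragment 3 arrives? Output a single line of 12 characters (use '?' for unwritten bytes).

Fragment 1: offset=0 data="va" -> buffer=va??????????
Fragment 2: offset=9 data="fjf" -> buffer=va???????fjf
Fragment 3: offset=5 data="zLtY" -> buffer=va???zLtYfjf

Answer: va???zLtYfjf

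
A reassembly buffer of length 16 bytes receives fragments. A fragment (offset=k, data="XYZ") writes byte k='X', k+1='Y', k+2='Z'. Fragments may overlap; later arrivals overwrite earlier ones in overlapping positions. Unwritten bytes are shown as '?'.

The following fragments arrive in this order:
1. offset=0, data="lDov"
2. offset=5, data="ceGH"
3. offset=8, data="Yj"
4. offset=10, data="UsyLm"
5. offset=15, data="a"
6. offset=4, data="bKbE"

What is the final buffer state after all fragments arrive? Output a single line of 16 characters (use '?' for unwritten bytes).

Answer: lDovbKbEYjUsyLma

Derivation:
Fragment 1: offset=0 data="lDov" -> buffer=lDov????????????
Fragment 2: offset=5 data="ceGH" -> buffer=lDov?ceGH???????
Fragment 3: offset=8 data="Yj" -> buffer=lDov?ceGYj??????
Fragment 4: offset=10 data="UsyLm" -> buffer=lDov?ceGYjUsyLm?
Fragment 5: offset=15 data="a" -> buffer=lDov?ceGYjUsyLma
Fragment 6: offset=4 data="bKbE" -> buffer=lDovbKbEYjUsyLma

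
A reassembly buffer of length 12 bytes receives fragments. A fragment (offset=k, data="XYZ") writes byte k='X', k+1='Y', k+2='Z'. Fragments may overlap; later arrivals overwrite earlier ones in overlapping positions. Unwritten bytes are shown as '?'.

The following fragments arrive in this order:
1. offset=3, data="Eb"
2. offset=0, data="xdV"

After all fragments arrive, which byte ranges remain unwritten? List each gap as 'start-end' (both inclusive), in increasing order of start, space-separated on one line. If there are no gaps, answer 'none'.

Fragment 1: offset=3 len=2
Fragment 2: offset=0 len=3
Gaps: 5-11

Answer: 5-11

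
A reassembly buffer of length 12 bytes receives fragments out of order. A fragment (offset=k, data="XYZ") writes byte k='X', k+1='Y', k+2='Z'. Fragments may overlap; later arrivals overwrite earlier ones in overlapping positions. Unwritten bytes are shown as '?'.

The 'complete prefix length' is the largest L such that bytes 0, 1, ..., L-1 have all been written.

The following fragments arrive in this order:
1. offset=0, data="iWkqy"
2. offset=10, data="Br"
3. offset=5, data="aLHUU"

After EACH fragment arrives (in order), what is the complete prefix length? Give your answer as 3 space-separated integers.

Answer: 5 5 12

Derivation:
Fragment 1: offset=0 data="iWkqy" -> buffer=iWkqy??????? -> prefix_len=5
Fragment 2: offset=10 data="Br" -> buffer=iWkqy?????Br -> prefix_len=5
Fragment 3: offset=5 data="aLHUU" -> buffer=iWkqyaLHUUBr -> prefix_len=12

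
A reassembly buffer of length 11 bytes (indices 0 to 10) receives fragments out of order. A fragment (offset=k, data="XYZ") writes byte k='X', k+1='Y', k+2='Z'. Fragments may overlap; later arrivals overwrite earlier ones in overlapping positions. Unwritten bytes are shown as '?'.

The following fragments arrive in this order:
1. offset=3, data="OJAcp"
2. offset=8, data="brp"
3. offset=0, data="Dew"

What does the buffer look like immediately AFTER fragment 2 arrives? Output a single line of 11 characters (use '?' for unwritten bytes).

Answer: ???OJAcpbrp

Derivation:
Fragment 1: offset=3 data="OJAcp" -> buffer=???OJAcp???
Fragment 2: offset=8 data="brp" -> buffer=???OJAcpbrp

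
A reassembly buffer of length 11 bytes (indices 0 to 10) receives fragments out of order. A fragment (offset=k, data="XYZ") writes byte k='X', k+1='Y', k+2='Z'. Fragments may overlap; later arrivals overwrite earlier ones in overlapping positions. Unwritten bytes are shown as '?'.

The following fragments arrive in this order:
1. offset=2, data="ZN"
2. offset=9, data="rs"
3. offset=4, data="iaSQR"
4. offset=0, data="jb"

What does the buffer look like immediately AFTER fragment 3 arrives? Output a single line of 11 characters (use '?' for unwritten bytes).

Answer: ??ZNiaSQRrs

Derivation:
Fragment 1: offset=2 data="ZN" -> buffer=??ZN???????
Fragment 2: offset=9 data="rs" -> buffer=??ZN?????rs
Fragment 3: offset=4 data="iaSQR" -> buffer=??ZNiaSQRrs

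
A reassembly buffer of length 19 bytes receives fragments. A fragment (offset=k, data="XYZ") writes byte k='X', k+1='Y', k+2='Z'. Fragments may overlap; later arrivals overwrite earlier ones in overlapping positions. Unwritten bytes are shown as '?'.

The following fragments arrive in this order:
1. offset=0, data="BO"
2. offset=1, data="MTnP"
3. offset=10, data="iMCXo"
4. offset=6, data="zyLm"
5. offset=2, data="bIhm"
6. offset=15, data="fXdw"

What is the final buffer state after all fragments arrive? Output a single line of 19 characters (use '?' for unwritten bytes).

Answer: BMbIhmzyLmiMCXofXdw

Derivation:
Fragment 1: offset=0 data="BO" -> buffer=BO?????????????????
Fragment 2: offset=1 data="MTnP" -> buffer=BMTnP??????????????
Fragment 3: offset=10 data="iMCXo" -> buffer=BMTnP?????iMCXo????
Fragment 4: offset=6 data="zyLm" -> buffer=BMTnP?zyLmiMCXo????
Fragment 5: offset=2 data="bIhm" -> buffer=BMbIhmzyLmiMCXo????
Fragment 6: offset=15 data="fXdw" -> buffer=BMbIhmzyLmiMCXofXdw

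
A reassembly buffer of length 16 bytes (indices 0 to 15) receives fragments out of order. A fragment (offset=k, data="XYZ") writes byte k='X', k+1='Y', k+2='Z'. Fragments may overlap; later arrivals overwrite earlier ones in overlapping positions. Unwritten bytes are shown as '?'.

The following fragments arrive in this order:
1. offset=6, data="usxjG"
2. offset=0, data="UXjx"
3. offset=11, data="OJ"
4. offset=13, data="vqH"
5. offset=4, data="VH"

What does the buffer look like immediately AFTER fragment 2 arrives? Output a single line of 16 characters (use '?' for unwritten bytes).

Fragment 1: offset=6 data="usxjG" -> buffer=??????usxjG?????
Fragment 2: offset=0 data="UXjx" -> buffer=UXjx??usxjG?????

Answer: UXjx??usxjG?????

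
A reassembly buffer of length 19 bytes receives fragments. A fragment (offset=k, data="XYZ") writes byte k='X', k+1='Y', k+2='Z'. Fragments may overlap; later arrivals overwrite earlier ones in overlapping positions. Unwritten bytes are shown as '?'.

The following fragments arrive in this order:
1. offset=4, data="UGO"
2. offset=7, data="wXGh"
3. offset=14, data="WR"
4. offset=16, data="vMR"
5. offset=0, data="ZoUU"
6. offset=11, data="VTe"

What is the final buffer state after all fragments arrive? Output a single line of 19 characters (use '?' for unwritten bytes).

Answer: ZoUUUGOwXGhVTeWRvMR

Derivation:
Fragment 1: offset=4 data="UGO" -> buffer=????UGO????????????
Fragment 2: offset=7 data="wXGh" -> buffer=????UGOwXGh????????
Fragment 3: offset=14 data="WR" -> buffer=????UGOwXGh???WR???
Fragment 4: offset=16 data="vMR" -> buffer=????UGOwXGh???WRvMR
Fragment 5: offset=0 data="ZoUU" -> buffer=ZoUUUGOwXGh???WRvMR
Fragment 6: offset=11 data="VTe" -> buffer=ZoUUUGOwXGhVTeWRvMR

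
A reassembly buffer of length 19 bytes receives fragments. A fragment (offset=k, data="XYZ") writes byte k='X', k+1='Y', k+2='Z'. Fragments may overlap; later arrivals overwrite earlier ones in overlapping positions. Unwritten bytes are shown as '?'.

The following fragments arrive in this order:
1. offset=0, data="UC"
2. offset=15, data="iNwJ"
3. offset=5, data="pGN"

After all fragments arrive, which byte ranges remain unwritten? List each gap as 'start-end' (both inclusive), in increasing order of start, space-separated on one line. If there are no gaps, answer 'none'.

Answer: 2-4 8-14

Derivation:
Fragment 1: offset=0 len=2
Fragment 2: offset=15 len=4
Fragment 3: offset=5 len=3
Gaps: 2-4 8-14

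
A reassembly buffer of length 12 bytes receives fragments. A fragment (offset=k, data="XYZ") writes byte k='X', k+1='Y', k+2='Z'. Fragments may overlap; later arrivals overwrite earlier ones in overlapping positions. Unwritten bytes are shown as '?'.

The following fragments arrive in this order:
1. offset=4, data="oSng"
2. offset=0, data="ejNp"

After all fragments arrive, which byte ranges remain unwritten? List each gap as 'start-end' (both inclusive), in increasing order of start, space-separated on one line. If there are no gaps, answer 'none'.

Fragment 1: offset=4 len=4
Fragment 2: offset=0 len=4
Gaps: 8-11

Answer: 8-11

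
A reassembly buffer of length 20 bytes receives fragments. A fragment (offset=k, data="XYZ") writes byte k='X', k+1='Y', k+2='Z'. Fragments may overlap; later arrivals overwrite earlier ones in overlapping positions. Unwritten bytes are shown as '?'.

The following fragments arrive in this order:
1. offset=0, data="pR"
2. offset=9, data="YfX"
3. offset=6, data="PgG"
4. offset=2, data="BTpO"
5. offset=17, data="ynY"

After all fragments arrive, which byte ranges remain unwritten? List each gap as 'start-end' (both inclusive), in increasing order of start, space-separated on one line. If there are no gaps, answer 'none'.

Fragment 1: offset=0 len=2
Fragment 2: offset=9 len=3
Fragment 3: offset=6 len=3
Fragment 4: offset=2 len=4
Fragment 5: offset=17 len=3
Gaps: 12-16

Answer: 12-16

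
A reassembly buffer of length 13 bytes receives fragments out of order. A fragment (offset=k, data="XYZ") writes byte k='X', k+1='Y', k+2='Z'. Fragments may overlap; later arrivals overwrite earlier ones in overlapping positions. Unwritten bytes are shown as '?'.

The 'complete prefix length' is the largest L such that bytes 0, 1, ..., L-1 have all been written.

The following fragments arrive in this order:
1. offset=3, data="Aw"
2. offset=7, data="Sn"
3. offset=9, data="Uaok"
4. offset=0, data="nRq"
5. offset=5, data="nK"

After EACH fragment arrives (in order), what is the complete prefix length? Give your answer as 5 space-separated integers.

Fragment 1: offset=3 data="Aw" -> buffer=???Aw???????? -> prefix_len=0
Fragment 2: offset=7 data="Sn" -> buffer=???Aw??Sn???? -> prefix_len=0
Fragment 3: offset=9 data="Uaok" -> buffer=???Aw??SnUaok -> prefix_len=0
Fragment 4: offset=0 data="nRq" -> buffer=nRqAw??SnUaok -> prefix_len=5
Fragment 5: offset=5 data="nK" -> buffer=nRqAwnKSnUaok -> prefix_len=13

Answer: 0 0 0 5 13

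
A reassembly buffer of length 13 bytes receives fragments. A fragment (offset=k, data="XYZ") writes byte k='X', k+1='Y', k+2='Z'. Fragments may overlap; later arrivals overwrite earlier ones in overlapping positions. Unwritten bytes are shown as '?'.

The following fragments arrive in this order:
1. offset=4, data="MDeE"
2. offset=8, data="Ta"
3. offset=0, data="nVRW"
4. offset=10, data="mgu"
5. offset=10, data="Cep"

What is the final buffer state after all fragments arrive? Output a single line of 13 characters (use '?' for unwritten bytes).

Answer: nVRWMDeETaCep

Derivation:
Fragment 1: offset=4 data="MDeE" -> buffer=????MDeE?????
Fragment 2: offset=8 data="Ta" -> buffer=????MDeETa???
Fragment 3: offset=0 data="nVRW" -> buffer=nVRWMDeETa???
Fragment 4: offset=10 data="mgu" -> buffer=nVRWMDeETamgu
Fragment 5: offset=10 data="Cep" -> buffer=nVRWMDeETaCep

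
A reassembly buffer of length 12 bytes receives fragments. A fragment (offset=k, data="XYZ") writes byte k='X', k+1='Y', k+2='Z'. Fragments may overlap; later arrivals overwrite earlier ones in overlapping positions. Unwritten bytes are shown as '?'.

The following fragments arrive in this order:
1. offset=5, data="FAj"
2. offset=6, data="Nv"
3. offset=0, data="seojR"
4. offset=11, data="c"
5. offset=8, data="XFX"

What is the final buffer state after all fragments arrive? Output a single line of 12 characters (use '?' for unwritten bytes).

Answer: seojRFNvXFXc

Derivation:
Fragment 1: offset=5 data="FAj" -> buffer=?????FAj????
Fragment 2: offset=6 data="Nv" -> buffer=?????FNv????
Fragment 3: offset=0 data="seojR" -> buffer=seojRFNv????
Fragment 4: offset=11 data="c" -> buffer=seojRFNv???c
Fragment 5: offset=8 data="XFX" -> buffer=seojRFNvXFXc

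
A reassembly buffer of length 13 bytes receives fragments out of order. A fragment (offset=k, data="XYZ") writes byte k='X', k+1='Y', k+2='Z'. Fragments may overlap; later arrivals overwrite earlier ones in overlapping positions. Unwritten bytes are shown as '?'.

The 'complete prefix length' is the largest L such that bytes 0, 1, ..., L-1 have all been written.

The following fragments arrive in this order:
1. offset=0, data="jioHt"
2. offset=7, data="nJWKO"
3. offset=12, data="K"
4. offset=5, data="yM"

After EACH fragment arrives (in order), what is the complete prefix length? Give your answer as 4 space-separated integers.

Fragment 1: offset=0 data="jioHt" -> buffer=jioHt???????? -> prefix_len=5
Fragment 2: offset=7 data="nJWKO" -> buffer=jioHt??nJWKO? -> prefix_len=5
Fragment 3: offset=12 data="K" -> buffer=jioHt??nJWKOK -> prefix_len=5
Fragment 4: offset=5 data="yM" -> buffer=jioHtyMnJWKOK -> prefix_len=13

Answer: 5 5 5 13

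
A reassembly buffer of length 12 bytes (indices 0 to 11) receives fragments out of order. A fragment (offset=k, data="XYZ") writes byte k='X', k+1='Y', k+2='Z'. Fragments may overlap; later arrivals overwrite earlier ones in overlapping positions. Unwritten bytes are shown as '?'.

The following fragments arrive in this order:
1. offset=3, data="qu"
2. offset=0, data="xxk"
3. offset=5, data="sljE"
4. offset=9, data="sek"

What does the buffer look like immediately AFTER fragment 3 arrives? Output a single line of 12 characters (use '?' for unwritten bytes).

Fragment 1: offset=3 data="qu" -> buffer=???qu???????
Fragment 2: offset=0 data="xxk" -> buffer=xxkqu???????
Fragment 3: offset=5 data="sljE" -> buffer=xxkqusljE???

Answer: xxkqusljE???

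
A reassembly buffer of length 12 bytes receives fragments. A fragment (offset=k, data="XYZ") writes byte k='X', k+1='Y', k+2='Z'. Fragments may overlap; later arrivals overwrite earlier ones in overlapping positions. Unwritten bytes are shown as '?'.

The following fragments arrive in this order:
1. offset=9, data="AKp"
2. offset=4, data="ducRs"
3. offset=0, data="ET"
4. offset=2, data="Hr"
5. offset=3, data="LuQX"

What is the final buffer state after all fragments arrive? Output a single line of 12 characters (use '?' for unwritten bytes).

Answer: ETHLuQXRsAKp

Derivation:
Fragment 1: offset=9 data="AKp" -> buffer=?????????AKp
Fragment 2: offset=4 data="ducRs" -> buffer=????ducRsAKp
Fragment 3: offset=0 data="ET" -> buffer=ET??ducRsAKp
Fragment 4: offset=2 data="Hr" -> buffer=ETHrducRsAKp
Fragment 5: offset=3 data="LuQX" -> buffer=ETHLuQXRsAKp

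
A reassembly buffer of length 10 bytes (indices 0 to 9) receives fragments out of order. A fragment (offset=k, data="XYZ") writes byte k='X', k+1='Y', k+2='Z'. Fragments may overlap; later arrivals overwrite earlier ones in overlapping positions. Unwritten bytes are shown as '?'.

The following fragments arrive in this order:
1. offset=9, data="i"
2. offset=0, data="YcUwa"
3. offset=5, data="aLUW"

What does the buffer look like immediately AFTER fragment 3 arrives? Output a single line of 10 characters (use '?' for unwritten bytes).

Answer: YcUwaaLUWi

Derivation:
Fragment 1: offset=9 data="i" -> buffer=?????????i
Fragment 2: offset=0 data="YcUwa" -> buffer=YcUwa????i
Fragment 3: offset=5 data="aLUW" -> buffer=YcUwaaLUWi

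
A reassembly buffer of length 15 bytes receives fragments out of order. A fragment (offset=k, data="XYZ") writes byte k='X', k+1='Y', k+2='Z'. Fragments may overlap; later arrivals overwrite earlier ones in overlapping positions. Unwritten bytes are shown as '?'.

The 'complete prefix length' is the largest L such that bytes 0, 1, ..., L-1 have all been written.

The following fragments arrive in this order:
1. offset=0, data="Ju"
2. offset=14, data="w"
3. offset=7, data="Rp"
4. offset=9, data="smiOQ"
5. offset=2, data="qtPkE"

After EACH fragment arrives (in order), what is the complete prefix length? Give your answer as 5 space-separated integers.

Fragment 1: offset=0 data="Ju" -> buffer=Ju????????????? -> prefix_len=2
Fragment 2: offset=14 data="w" -> buffer=Ju????????????w -> prefix_len=2
Fragment 3: offset=7 data="Rp" -> buffer=Ju?????Rp?????w -> prefix_len=2
Fragment 4: offset=9 data="smiOQ" -> buffer=Ju?????RpsmiOQw -> prefix_len=2
Fragment 5: offset=2 data="qtPkE" -> buffer=JuqtPkERpsmiOQw -> prefix_len=15

Answer: 2 2 2 2 15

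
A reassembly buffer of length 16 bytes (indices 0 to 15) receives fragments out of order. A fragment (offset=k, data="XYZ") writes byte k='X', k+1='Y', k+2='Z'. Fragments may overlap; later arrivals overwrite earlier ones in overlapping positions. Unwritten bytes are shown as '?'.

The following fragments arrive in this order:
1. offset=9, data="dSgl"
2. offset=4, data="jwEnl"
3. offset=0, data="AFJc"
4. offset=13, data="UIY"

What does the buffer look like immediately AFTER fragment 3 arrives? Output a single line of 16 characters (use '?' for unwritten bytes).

Fragment 1: offset=9 data="dSgl" -> buffer=?????????dSgl???
Fragment 2: offset=4 data="jwEnl" -> buffer=????jwEnldSgl???
Fragment 3: offset=0 data="AFJc" -> buffer=AFJcjwEnldSgl???

Answer: AFJcjwEnldSgl???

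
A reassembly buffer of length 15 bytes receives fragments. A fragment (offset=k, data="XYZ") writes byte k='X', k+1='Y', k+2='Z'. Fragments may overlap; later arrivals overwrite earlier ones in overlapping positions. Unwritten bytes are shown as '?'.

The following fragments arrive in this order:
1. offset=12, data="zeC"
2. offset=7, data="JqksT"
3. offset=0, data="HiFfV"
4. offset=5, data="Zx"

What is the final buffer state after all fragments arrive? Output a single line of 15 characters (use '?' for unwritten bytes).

Fragment 1: offset=12 data="zeC" -> buffer=????????????zeC
Fragment 2: offset=7 data="JqksT" -> buffer=???????JqksTzeC
Fragment 3: offset=0 data="HiFfV" -> buffer=HiFfV??JqksTzeC
Fragment 4: offset=5 data="Zx" -> buffer=HiFfVZxJqksTzeC

Answer: HiFfVZxJqksTzeC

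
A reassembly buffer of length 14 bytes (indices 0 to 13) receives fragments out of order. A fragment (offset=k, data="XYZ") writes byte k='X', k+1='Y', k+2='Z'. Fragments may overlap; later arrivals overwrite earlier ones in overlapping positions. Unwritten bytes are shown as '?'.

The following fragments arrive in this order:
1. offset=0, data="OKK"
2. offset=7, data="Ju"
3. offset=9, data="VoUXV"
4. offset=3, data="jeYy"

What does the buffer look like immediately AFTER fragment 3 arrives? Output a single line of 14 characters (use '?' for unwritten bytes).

Answer: OKK????JuVoUXV

Derivation:
Fragment 1: offset=0 data="OKK" -> buffer=OKK???????????
Fragment 2: offset=7 data="Ju" -> buffer=OKK????Ju?????
Fragment 3: offset=9 data="VoUXV" -> buffer=OKK????JuVoUXV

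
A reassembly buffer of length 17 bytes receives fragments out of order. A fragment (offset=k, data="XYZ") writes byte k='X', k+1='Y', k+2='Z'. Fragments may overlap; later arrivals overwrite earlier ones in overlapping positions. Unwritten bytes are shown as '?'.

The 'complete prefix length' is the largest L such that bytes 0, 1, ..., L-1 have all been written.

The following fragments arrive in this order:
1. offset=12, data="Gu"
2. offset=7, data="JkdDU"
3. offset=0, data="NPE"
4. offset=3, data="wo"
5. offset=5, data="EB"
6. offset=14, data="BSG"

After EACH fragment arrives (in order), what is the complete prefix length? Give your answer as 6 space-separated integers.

Answer: 0 0 3 5 14 17

Derivation:
Fragment 1: offset=12 data="Gu" -> buffer=????????????Gu??? -> prefix_len=0
Fragment 2: offset=7 data="JkdDU" -> buffer=???????JkdDUGu??? -> prefix_len=0
Fragment 3: offset=0 data="NPE" -> buffer=NPE????JkdDUGu??? -> prefix_len=3
Fragment 4: offset=3 data="wo" -> buffer=NPEwo??JkdDUGu??? -> prefix_len=5
Fragment 5: offset=5 data="EB" -> buffer=NPEwoEBJkdDUGu??? -> prefix_len=14
Fragment 6: offset=14 data="BSG" -> buffer=NPEwoEBJkdDUGuBSG -> prefix_len=17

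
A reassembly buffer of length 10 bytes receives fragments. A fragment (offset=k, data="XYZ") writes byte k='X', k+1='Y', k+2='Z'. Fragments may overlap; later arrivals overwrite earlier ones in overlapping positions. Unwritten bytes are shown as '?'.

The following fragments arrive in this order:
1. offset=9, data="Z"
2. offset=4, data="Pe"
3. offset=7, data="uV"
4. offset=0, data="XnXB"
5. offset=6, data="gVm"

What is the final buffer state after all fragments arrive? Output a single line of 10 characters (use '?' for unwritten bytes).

Fragment 1: offset=9 data="Z" -> buffer=?????????Z
Fragment 2: offset=4 data="Pe" -> buffer=????Pe???Z
Fragment 3: offset=7 data="uV" -> buffer=????Pe?uVZ
Fragment 4: offset=0 data="XnXB" -> buffer=XnXBPe?uVZ
Fragment 5: offset=6 data="gVm" -> buffer=XnXBPegVmZ

Answer: XnXBPegVmZ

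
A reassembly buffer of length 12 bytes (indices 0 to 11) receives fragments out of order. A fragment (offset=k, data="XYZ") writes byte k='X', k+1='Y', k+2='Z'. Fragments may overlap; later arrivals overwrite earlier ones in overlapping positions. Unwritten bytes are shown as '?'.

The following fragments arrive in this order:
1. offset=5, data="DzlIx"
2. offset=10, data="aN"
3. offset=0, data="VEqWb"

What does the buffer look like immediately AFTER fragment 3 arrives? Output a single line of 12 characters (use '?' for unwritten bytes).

Answer: VEqWbDzlIxaN

Derivation:
Fragment 1: offset=5 data="DzlIx" -> buffer=?????DzlIx??
Fragment 2: offset=10 data="aN" -> buffer=?????DzlIxaN
Fragment 3: offset=0 data="VEqWb" -> buffer=VEqWbDzlIxaN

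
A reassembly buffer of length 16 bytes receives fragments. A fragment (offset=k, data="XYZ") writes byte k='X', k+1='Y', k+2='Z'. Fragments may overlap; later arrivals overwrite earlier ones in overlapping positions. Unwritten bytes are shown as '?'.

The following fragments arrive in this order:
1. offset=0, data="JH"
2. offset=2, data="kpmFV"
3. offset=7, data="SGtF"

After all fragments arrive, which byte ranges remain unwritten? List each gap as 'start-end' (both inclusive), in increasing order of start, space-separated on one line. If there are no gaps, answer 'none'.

Answer: 11-15

Derivation:
Fragment 1: offset=0 len=2
Fragment 2: offset=2 len=5
Fragment 3: offset=7 len=4
Gaps: 11-15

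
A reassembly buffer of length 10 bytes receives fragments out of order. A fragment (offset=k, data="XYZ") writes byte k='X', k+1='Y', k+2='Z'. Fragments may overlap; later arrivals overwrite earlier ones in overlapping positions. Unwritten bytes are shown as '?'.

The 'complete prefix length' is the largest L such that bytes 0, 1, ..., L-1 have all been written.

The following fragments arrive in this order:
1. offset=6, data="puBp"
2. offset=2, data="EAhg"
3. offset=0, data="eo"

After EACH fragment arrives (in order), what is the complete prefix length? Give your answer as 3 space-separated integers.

Answer: 0 0 10

Derivation:
Fragment 1: offset=6 data="puBp" -> buffer=??????puBp -> prefix_len=0
Fragment 2: offset=2 data="EAhg" -> buffer=??EAhgpuBp -> prefix_len=0
Fragment 3: offset=0 data="eo" -> buffer=eoEAhgpuBp -> prefix_len=10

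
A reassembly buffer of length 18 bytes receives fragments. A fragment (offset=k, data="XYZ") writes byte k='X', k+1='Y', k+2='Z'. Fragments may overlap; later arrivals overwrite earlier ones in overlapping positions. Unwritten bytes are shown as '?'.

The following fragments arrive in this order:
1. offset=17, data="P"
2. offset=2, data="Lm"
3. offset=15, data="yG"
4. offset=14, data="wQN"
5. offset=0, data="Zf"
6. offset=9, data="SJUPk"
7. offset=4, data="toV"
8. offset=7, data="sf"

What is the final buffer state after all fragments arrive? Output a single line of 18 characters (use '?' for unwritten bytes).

Answer: ZfLmtoVsfSJUPkwQNP

Derivation:
Fragment 1: offset=17 data="P" -> buffer=?????????????????P
Fragment 2: offset=2 data="Lm" -> buffer=??Lm?????????????P
Fragment 3: offset=15 data="yG" -> buffer=??Lm???????????yGP
Fragment 4: offset=14 data="wQN" -> buffer=??Lm??????????wQNP
Fragment 5: offset=0 data="Zf" -> buffer=ZfLm??????????wQNP
Fragment 6: offset=9 data="SJUPk" -> buffer=ZfLm?????SJUPkwQNP
Fragment 7: offset=4 data="toV" -> buffer=ZfLmtoV??SJUPkwQNP
Fragment 8: offset=7 data="sf" -> buffer=ZfLmtoVsfSJUPkwQNP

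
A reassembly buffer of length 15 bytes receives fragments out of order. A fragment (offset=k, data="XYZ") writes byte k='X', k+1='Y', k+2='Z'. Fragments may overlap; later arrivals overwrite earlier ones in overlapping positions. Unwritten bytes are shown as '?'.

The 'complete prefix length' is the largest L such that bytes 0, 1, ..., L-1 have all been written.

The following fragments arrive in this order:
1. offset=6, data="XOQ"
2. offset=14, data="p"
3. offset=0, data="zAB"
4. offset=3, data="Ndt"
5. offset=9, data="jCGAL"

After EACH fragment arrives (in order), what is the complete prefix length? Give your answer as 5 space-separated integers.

Answer: 0 0 3 9 15

Derivation:
Fragment 1: offset=6 data="XOQ" -> buffer=??????XOQ?????? -> prefix_len=0
Fragment 2: offset=14 data="p" -> buffer=??????XOQ?????p -> prefix_len=0
Fragment 3: offset=0 data="zAB" -> buffer=zAB???XOQ?????p -> prefix_len=3
Fragment 4: offset=3 data="Ndt" -> buffer=zABNdtXOQ?????p -> prefix_len=9
Fragment 5: offset=9 data="jCGAL" -> buffer=zABNdtXOQjCGALp -> prefix_len=15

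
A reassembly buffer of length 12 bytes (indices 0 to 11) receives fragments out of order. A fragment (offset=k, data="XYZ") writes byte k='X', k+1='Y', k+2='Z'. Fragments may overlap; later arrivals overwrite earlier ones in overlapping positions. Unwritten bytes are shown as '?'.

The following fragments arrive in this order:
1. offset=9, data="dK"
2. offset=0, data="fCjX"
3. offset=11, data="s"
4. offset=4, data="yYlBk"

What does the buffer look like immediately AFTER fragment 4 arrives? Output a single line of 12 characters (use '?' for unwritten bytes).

Answer: fCjXyYlBkdKs

Derivation:
Fragment 1: offset=9 data="dK" -> buffer=?????????dK?
Fragment 2: offset=0 data="fCjX" -> buffer=fCjX?????dK?
Fragment 3: offset=11 data="s" -> buffer=fCjX?????dKs
Fragment 4: offset=4 data="yYlBk" -> buffer=fCjXyYlBkdKs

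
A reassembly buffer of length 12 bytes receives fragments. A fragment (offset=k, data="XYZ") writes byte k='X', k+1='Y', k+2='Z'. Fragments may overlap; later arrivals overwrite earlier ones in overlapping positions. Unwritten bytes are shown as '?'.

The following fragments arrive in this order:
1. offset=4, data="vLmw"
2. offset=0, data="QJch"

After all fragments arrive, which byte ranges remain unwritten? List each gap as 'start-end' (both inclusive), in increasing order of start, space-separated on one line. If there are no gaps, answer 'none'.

Fragment 1: offset=4 len=4
Fragment 2: offset=0 len=4
Gaps: 8-11

Answer: 8-11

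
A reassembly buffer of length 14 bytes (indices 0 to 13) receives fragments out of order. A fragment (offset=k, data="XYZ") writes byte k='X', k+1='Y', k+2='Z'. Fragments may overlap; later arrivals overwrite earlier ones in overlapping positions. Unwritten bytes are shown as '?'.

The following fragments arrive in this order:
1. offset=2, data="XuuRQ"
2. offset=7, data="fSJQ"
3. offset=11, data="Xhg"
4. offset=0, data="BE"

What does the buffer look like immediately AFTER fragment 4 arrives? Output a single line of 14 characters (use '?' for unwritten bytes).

Fragment 1: offset=2 data="XuuRQ" -> buffer=??XuuRQ???????
Fragment 2: offset=7 data="fSJQ" -> buffer=??XuuRQfSJQ???
Fragment 3: offset=11 data="Xhg" -> buffer=??XuuRQfSJQXhg
Fragment 4: offset=0 data="BE" -> buffer=BEXuuRQfSJQXhg

Answer: BEXuuRQfSJQXhg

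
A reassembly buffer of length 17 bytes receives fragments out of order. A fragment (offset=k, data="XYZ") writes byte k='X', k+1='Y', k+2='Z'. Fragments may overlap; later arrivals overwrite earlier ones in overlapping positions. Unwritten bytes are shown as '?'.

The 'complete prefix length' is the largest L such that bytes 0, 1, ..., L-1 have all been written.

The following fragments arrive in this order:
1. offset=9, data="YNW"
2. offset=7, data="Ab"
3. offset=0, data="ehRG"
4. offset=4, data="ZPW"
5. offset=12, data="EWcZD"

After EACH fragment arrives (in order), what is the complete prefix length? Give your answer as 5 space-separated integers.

Answer: 0 0 4 12 17

Derivation:
Fragment 1: offset=9 data="YNW" -> buffer=?????????YNW????? -> prefix_len=0
Fragment 2: offset=7 data="Ab" -> buffer=???????AbYNW????? -> prefix_len=0
Fragment 3: offset=0 data="ehRG" -> buffer=ehRG???AbYNW????? -> prefix_len=4
Fragment 4: offset=4 data="ZPW" -> buffer=ehRGZPWAbYNW????? -> prefix_len=12
Fragment 5: offset=12 data="EWcZD" -> buffer=ehRGZPWAbYNWEWcZD -> prefix_len=17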